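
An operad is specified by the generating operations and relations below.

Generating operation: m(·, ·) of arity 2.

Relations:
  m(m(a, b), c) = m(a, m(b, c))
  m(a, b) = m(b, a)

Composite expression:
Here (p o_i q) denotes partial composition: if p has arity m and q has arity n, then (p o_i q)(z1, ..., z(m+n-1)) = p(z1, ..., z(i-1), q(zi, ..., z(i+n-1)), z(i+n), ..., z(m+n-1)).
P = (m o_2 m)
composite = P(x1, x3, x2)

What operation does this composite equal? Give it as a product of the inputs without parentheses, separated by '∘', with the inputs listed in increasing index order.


x1 ∘ x2 ∘ x3


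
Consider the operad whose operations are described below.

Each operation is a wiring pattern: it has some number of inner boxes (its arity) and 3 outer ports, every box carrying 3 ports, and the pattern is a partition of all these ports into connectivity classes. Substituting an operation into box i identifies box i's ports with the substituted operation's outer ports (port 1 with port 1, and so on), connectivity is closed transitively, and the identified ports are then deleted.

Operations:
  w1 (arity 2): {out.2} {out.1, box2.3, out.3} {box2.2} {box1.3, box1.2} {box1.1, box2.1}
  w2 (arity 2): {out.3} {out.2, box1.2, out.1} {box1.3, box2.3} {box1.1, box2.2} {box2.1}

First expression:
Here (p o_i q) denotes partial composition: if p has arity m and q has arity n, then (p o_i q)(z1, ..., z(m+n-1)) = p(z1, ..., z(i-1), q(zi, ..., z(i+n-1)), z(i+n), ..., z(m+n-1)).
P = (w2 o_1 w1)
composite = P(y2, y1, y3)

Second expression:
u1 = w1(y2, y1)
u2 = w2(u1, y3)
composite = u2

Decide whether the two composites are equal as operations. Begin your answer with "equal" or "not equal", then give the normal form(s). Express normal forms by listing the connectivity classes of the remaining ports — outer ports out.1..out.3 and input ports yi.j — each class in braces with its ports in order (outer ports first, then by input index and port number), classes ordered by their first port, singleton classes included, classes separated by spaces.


Normal form of the first expression: {out.1, out.2} {out.3} {y1.1, y2.1} {y1.2} {y1.3, y3.2, y3.3} {y2.2, y2.3} {y3.1}
Normal form of the second expression: {out.1, out.2} {out.3} {y1.1, y2.1} {y1.2} {y1.3, y3.2, y3.3} {y2.2, y2.3} {y3.1}
Both agree, so they are equal.

equal: each reduces to {out.1, out.2} {out.3} {y1.1, y2.1} {y1.2} {y1.3, y3.2, y3.3} {y2.2, y2.3} {y3.1}


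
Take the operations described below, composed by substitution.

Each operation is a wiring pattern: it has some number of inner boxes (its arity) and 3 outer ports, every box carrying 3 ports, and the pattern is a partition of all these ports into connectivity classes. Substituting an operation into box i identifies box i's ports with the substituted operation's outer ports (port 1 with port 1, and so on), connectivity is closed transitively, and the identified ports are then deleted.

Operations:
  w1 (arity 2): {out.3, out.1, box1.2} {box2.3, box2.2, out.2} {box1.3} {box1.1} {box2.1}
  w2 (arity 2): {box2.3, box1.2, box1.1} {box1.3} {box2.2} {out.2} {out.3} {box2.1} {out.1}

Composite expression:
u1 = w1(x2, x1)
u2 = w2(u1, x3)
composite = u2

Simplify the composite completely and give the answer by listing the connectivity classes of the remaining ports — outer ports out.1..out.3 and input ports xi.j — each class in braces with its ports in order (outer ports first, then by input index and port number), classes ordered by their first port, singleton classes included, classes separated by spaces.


{out.1} {out.2} {out.3} {x1.1} {x1.2, x1.3, x2.2, x3.3} {x2.1} {x2.3} {x3.1} {x3.2}

Two ports join when wires chain via w2-identified ports.
the subtree at w1 composes to {out.1, out.3, x2.2} {out.2, x1.2, x1.3} {x1.1} {x2.1} {x2.3} on (x2, x1); out.j = own outer ports
the subtree at w2 composes to {out.1} {out.2} {out.3} {x1.1} {x1.2, x1.3, x2.2, x3.3} {x2.1} {x2.3} {x3.1} {x3.2} on (x2, x1, x3); out.j = own outer ports


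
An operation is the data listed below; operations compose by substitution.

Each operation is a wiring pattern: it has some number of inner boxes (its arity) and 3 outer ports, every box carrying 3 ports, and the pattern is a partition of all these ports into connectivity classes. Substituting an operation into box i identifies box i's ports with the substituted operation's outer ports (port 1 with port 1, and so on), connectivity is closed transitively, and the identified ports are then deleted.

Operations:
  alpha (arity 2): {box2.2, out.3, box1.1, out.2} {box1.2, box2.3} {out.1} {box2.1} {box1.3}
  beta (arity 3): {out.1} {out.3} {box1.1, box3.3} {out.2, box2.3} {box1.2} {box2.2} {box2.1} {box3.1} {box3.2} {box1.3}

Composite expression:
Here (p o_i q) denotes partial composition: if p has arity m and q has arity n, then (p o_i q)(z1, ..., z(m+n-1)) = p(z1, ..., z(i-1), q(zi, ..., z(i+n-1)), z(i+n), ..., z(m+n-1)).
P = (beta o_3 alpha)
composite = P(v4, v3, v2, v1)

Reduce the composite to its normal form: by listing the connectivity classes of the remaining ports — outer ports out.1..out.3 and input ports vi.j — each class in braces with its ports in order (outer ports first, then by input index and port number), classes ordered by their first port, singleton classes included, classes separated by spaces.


{out.1} {out.2, v3.3} {out.3} {v1.1} {v1.2, v2.1, v4.1} {v1.3, v2.2} {v2.3} {v3.1} {v3.2} {v4.2} {v4.3}

Substituting into beta glues patterns; closure does the rest.
after alpha, the pattern on (v2, v1) reads {out.1} {out.2, out.3, v1.2, v2.1} {v1.1} {v1.3, v2.2} {v2.3} (out.j = its outer ports)
after beta, the pattern on (v4, v3, v2, v1) reads {out.1} {out.2, v3.3} {out.3} {v1.1} {v1.2, v2.1, v4.1} {v1.3, v2.2} {v2.3} {v3.1} {v3.2} {v4.2} {v4.3} (out.j = its outer ports)


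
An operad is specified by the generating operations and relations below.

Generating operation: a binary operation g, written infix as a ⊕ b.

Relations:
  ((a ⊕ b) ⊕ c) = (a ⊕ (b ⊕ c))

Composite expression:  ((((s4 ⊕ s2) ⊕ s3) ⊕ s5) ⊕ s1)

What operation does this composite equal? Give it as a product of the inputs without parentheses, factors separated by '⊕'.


s4 ⊕ s2 ⊕ s3 ⊕ s5 ⊕ s1

Under associativity of g, the answer is the s's in reading order.
(s4 ⊕ s2) collapses to s4 ⊕ s2
((s4 ⊕ s2) ⊕ s3) collapses to s4 ⊕ s2 ⊕ s3
(((s4 ⊕ s2) ⊕ s3) ⊕ s5) collapses to s4 ⊕ s2 ⊕ s3 ⊕ s5
((((s4 ⊕ s2) ⊕ s3) ⊕ s5) ⊕ s1) collapses to s4 ⊕ s2 ⊕ s3 ⊕ s5 ⊕ s1


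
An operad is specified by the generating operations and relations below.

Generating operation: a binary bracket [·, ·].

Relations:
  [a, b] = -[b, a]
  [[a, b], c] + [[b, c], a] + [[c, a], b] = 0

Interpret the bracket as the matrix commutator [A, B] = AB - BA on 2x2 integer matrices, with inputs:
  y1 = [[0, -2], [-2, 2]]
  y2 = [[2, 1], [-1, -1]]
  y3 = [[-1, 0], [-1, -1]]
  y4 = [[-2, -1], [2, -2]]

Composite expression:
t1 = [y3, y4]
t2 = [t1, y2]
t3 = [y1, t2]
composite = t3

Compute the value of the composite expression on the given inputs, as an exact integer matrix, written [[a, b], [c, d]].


[y3, y4] = [[-1, 0], [0, 1]]
[[y3, y4], y2] = [[0, -2], [-2, 0]]
[y1, [[y3, y4], y2]] = [[0, 4], [-4, 0]]

[[0, 4], [-4, 0]]


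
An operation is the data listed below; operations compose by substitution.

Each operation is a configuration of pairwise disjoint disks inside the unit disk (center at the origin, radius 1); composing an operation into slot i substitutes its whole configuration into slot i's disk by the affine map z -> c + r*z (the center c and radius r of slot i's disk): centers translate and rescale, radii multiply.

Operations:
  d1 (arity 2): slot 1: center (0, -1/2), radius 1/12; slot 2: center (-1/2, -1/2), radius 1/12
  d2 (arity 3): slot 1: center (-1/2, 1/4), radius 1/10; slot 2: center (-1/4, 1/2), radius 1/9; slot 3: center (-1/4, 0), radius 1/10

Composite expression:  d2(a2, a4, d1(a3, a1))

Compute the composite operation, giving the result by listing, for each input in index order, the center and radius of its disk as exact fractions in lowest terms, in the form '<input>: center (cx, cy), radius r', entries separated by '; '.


a1: center (-3/10, -1/20), radius 1/120; a2: center (-1/2, 1/4), radius 1/10; a3: center (-1/4, -1/20), radius 1/120; a4: center (-1/4, 1/2), radius 1/9

Only the slot chain above each a matters under d2; compose those maps.
tracing a2 down its 1-map path: center (-1/2, 1/4), radius 1/10
tracing a4 down its 1-map path: center (-1/4, 1/2), radius 1/9
tracing a3 down its 2-map path: center (-1/4, -1/20), radius 1/120
tracing a1 down its 2-map path: center (-3/10, -1/20), radius 1/120


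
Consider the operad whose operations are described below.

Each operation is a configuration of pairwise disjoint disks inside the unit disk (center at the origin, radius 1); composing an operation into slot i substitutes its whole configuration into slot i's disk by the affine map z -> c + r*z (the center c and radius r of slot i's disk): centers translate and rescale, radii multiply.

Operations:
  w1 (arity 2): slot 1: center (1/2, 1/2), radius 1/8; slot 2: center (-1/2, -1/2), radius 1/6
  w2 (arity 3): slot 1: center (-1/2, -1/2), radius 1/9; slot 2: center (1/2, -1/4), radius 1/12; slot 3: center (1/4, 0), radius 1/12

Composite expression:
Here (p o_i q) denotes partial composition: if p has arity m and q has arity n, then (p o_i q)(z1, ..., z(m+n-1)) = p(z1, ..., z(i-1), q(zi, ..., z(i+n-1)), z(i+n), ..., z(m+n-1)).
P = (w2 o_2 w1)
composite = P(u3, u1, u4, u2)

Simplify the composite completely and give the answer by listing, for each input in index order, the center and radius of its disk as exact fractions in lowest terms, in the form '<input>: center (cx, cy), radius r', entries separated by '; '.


u1: center (13/24, -5/24), radius 1/96; u2: center (1/4, 0), radius 1/12; u3: center (-1/2, -1/2), radius 1/9; u4: center (11/24, -7/24), radius 1/72

Only the slot chain above each u matters under w2; compose those maps.
for u3, the 1-step affine chain lands on center (-1/2, -1/2), radius 1/9
for u1, the 2-step affine chain lands on center (13/24, -5/24), radius 1/96
for u4, the 2-step affine chain lands on center (11/24, -7/24), radius 1/72
for u2, the 1-step affine chain lands on center (1/4, 0), radius 1/12


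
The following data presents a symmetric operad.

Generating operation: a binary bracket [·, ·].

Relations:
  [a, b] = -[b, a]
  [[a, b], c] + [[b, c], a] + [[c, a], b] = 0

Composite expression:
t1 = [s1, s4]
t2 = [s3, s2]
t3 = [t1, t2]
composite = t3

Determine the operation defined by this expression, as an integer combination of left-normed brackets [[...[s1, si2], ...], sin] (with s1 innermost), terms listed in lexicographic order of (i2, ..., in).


Left-normed coefficients sit on the s1-initial expansion words.
Composite bracket: [[s1, s4], [s3, s2]]
Full expansion: 8 signed words from ab - ba (2^3 = 8).
Only words starting with s1 matter:
  sign of s1s4s2s3 is -1, so it contributes -[[[s1, s4], s2], s3]
  sign of s1s4s3s2 is +1, so it contributes +[[[s1, s4], s3], s2]

-[[[s1, s4], s2], s3] + [[[s1, s4], s3], s2]


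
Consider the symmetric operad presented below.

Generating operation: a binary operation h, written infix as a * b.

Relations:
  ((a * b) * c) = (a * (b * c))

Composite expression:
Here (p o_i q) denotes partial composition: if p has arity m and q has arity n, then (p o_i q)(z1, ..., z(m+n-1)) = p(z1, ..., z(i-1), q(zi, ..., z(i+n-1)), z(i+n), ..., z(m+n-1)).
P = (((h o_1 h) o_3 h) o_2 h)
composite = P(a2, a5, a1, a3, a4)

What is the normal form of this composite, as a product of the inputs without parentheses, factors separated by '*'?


The h-tree's shape is irrelevant; the a-reading-order decides.
(a5 * a1) spells out as a5 * a1
(a2 * (a5 * a1)) spells out as a2 * a5 * a1
(a3 * a4) spells out as a3 * a4
((a2 * (a5 * a1)) * (a3 * a4)) spells out as a2 * a5 * a1 * a3 * a4

a2 * a5 * a1 * a3 * a4


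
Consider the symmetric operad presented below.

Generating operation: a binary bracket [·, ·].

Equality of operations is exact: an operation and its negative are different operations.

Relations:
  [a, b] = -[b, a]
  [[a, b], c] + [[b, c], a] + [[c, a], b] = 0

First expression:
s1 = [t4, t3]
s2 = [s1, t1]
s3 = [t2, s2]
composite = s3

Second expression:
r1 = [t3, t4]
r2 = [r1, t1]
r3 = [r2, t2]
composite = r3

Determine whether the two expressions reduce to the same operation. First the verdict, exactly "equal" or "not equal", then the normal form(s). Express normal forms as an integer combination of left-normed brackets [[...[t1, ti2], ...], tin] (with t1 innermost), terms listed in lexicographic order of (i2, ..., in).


equal; the common form is -[[[t1, t3], t4], t2] + [[[t1, t4], t3], t2]

The first composite normalizes to -[[[t1, t3], t4], t2] + [[[t1, t4], t3], t2]
The second composite normalizes to -[[[t1, t3], t4], t2] + [[[t1, t4], t3], t2]
Identical normal forms: equal.


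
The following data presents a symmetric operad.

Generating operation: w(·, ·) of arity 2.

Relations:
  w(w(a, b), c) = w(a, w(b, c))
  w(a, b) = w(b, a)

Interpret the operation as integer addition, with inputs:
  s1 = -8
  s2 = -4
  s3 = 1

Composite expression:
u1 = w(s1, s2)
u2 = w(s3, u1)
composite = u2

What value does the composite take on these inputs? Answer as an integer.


-11

w(s1, s2) = -12
w(s3, w(s1, s2)) = -11


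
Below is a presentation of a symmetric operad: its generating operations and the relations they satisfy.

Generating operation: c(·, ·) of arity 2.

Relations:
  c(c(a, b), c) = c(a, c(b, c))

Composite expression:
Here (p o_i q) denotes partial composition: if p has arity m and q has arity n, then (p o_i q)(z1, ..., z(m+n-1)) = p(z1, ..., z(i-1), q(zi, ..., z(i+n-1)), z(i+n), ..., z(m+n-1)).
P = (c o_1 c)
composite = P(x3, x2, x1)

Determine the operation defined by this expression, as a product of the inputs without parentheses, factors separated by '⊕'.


x3 ⊕ x2 ⊕ x1

Key point: c is associative — brackets drop, the x-order remains.
c(x3, x2) linearizes to x3 ⊕ x2
c(c(x3, x2), x1) linearizes to x3 ⊕ x2 ⊕ x1


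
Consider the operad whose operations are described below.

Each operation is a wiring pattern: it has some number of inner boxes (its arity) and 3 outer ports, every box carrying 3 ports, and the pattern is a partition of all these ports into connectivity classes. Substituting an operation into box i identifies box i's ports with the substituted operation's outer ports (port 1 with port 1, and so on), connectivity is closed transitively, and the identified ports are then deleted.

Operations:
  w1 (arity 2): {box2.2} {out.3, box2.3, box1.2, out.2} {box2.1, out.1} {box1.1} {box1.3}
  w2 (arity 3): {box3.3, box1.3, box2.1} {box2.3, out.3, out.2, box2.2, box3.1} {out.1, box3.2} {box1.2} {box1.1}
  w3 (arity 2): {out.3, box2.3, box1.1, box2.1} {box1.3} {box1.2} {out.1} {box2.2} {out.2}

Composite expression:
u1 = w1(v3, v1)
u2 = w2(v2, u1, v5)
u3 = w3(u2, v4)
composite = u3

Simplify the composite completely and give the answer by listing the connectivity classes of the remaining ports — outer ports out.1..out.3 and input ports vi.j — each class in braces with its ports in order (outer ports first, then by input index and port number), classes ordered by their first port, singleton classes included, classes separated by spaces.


{out.1} {out.2} {out.3, v4.1, v4.3, v5.2} {v1.1, v2.3, v5.3} {v1.2} {v1.3, v3.2, v5.1} {v2.1} {v2.2} {v3.1} {v3.3} {v4.2}

Two ports join when wires chain via w3-identified ports.
through w1, on inputs (v3, v1): {out.1, v1.1} {out.2, out.3, v1.3, v3.2} {v1.2} {v3.1} {v3.3} (out.j = stage outer ports)
through w2, on inputs (v2, v3, v1, v5): {out.1, v5.2} {out.2, out.3, v1.3, v3.2, v5.1} {v1.1, v2.3, v5.3} {v1.2} {v2.1} {v2.2} {v3.1} {v3.3} (out.j = stage outer ports)
through w3, on inputs (v2, v3, v1, v5, v4): {out.1} {out.2} {out.3, v4.1, v4.3, v5.2} {v1.1, v2.3, v5.3} {v1.2} {v1.3, v3.2, v5.1} {v2.1} {v2.2} {v3.1} {v3.3} {v4.2} (out.j = stage outer ports)


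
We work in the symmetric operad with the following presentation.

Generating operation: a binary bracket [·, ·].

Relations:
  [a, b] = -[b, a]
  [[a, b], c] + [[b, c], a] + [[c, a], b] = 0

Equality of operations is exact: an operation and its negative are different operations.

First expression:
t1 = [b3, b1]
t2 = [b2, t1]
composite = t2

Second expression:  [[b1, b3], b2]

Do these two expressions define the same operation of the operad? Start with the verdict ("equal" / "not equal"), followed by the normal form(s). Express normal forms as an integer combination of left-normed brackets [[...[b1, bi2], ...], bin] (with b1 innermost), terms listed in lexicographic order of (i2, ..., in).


equal — both sides give [[b1, b3], b2]

The first expression, normalized: [[b1, b3], b2]
The second expression, normalized: [[b1, b3], b2]
One common form — equal.


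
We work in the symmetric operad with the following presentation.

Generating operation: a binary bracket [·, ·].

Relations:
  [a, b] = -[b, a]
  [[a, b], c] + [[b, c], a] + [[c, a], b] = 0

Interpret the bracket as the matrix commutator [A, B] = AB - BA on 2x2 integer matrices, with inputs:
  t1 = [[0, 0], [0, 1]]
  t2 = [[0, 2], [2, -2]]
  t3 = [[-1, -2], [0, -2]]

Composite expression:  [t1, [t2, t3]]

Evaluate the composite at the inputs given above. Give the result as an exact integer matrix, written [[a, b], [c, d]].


[[0, 6], [2, 0]]

[t2, t3] = [[4, -6], [2, -4]]
[t1, [t2, t3]] = [[0, 6], [2, 0]]


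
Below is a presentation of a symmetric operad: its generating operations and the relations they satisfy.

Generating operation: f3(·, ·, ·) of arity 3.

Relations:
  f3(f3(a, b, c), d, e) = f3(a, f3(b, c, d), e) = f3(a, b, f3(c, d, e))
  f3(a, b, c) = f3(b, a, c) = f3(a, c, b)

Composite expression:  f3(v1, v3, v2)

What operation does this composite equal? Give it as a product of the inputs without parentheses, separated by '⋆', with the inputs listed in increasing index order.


v1 ⋆ v2 ⋆ v3


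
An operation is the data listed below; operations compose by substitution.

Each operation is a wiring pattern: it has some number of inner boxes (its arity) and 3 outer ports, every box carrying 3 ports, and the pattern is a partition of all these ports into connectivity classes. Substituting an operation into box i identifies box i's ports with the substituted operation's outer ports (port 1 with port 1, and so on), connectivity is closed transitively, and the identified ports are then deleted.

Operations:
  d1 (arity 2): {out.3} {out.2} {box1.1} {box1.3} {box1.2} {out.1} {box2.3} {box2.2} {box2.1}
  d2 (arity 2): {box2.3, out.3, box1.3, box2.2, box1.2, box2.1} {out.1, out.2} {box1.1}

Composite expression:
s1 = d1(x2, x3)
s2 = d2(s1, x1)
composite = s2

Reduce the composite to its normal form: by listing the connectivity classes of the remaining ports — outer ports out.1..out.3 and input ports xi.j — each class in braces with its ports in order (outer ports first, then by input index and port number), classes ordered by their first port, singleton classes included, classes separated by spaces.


{out.1, out.2} {out.3, x1.1, x1.2, x1.3} {x2.1} {x2.2} {x2.3} {x3.1} {x3.2} {x3.3}


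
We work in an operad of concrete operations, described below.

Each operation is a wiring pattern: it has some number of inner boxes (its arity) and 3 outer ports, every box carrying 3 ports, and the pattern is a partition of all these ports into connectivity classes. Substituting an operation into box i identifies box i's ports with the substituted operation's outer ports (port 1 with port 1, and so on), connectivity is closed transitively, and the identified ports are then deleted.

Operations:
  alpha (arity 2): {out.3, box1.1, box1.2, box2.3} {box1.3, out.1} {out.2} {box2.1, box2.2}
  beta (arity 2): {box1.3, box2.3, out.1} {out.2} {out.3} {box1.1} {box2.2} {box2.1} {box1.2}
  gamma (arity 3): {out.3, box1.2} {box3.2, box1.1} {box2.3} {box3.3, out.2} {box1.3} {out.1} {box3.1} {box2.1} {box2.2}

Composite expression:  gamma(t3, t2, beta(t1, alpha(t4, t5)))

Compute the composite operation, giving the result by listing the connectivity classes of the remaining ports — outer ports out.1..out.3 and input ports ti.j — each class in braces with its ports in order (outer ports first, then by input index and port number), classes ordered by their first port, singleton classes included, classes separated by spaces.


Two ports join when wires chain via gamma-identified ports.
composing alpha on (t4, t5), with out.j its own outer ports: {out.1, t4.3} {out.2} {out.3, t4.1, t4.2, t5.3} {t5.1, t5.2}
composing beta on (t1, t4, t5), with out.j its own outer ports: {out.1, t1.3, t4.1, t4.2, t5.3} {out.2} {out.3} {t1.1} {t1.2} {t4.3} {t5.1, t5.2}
composing gamma on (t3, t2, t1, t4, t5), with out.j its own outer ports: {out.1} {out.2} {out.3, t3.2} {t1.1} {t1.2} {t1.3, t4.1, t4.2, t5.3} {t2.1} {t2.2} {t2.3} {t3.1} {t3.3} {t4.3} {t5.1, t5.2}

{out.1} {out.2} {out.3, t3.2} {t1.1} {t1.2} {t1.3, t4.1, t4.2, t5.3} {t2.1} {t2.2} {t2.3} {t3.1} {t3.3} {t4.3} {t5.1, t5.2}


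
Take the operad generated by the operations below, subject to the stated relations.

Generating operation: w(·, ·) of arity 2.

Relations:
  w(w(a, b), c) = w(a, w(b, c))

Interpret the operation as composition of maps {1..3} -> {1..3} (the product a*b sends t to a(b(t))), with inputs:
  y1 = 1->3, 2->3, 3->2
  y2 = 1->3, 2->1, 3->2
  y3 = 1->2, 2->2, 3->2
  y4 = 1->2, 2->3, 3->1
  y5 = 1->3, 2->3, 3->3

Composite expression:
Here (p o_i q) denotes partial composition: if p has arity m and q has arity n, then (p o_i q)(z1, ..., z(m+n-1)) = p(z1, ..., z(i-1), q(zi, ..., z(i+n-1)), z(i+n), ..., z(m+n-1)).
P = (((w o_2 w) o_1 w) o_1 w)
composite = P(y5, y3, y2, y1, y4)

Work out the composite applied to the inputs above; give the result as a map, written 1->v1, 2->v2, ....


w(y5, y3) = 1->3, 2->3, 3->3
w(w(y5, y3), y2) = 1->3, 2->3, 3->3
w(y1, y4) = 1->3, 2->2, 3->3
w(w(w(y5, y3), y2), w(y1, y4)) = 1->3, 2->3, 3->3

1->3, 2->3, 3->3


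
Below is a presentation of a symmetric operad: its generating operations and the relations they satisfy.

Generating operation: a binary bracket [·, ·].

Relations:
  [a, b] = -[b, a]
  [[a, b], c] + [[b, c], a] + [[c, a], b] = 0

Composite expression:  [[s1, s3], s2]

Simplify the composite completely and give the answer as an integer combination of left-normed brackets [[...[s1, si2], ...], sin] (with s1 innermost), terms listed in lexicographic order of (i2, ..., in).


[[s1, s3], s2]

Skip Jacobi rewriting: expand, keep s1-initial words, read off terms.
Composite bracket: [[s1, s3], s2]
Under [a, b] = ab - ba we get 4 signed associative words (2^2 = 4).
Coefficients come from the s1-initial words:
  from s1s3s2, sign +1: term +[[s1, s3], s2]


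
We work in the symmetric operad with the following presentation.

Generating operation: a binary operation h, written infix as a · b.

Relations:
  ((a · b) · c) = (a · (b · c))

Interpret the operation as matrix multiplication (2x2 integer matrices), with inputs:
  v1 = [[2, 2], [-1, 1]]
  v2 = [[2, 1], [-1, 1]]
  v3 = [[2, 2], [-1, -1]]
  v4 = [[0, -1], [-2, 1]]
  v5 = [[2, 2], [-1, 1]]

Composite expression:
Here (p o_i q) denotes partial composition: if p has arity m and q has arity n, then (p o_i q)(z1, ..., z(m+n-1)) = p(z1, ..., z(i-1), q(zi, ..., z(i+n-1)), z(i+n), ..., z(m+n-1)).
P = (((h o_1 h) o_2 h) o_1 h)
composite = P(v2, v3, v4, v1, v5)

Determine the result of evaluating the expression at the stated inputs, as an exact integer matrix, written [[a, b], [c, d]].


(v2 · v3) = [[3, 3], [-3, -3]]
(v4 · v1) = [[1, -1], [-5, -3]]
((v2 · v3) · (v4 · v1)) = [[-12, -12], [12, 12]]
(((v2 · v3) · (v4 · v1)) · v5) = [[-12, -36], [12, 36]]

[[-12, -36], [12, 36]]


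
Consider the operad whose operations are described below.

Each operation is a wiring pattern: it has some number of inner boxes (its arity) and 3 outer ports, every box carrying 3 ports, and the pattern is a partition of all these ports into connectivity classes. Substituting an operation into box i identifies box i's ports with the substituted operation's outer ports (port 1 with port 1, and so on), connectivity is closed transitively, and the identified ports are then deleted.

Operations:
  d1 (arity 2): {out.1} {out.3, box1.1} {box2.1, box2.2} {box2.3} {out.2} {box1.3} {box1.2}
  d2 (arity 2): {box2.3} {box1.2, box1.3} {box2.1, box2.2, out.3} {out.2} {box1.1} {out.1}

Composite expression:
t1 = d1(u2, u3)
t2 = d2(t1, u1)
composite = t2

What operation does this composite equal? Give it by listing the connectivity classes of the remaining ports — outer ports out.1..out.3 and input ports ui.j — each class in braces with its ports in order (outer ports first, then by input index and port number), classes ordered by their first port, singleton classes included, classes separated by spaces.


Connectivity passes through glued d2-boundaries; trace each wire chain.
the subtree at d1 composes to {out.1} {out.2} {out.3, u2.1} {u2.2} {u2.3} {u3.1, u3.2} {u3.3} on (u2, u3); out.j = own outer ports
the subtree at d2 composes to {out.1} {out.2} {out.3, u1.1, u1.2} {u1.3} {u2.1} {u2.2} {u2.3} {u3.1, u3.2} {u3.3} on (u2, u3, u1); out.j = own outer ports

{out.1} {out.2} {out.3, u1.1, u1.2} {u1.3} {u2.1} {u2.2} {u2.3} {u3.1, u3.2} {u3.3}


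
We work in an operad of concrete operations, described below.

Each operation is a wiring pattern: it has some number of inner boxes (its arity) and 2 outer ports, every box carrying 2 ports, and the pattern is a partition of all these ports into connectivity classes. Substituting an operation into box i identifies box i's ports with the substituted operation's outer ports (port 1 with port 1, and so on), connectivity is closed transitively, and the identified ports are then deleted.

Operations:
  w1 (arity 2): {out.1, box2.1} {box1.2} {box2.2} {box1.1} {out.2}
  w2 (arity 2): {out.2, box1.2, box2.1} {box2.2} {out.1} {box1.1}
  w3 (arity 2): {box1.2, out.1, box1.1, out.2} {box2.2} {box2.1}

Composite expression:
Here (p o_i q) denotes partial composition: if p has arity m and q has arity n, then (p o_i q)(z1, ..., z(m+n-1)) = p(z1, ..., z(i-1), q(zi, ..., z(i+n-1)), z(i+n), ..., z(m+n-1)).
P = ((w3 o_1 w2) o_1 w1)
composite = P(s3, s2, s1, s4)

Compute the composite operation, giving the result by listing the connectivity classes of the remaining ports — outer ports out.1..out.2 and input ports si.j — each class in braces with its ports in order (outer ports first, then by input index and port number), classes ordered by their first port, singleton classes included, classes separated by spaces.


{out.1, out.2, s1.1} {s1.2} {s2.1} {s2.2} {s3.1} {s3.2} {s4.1} {s4.2}


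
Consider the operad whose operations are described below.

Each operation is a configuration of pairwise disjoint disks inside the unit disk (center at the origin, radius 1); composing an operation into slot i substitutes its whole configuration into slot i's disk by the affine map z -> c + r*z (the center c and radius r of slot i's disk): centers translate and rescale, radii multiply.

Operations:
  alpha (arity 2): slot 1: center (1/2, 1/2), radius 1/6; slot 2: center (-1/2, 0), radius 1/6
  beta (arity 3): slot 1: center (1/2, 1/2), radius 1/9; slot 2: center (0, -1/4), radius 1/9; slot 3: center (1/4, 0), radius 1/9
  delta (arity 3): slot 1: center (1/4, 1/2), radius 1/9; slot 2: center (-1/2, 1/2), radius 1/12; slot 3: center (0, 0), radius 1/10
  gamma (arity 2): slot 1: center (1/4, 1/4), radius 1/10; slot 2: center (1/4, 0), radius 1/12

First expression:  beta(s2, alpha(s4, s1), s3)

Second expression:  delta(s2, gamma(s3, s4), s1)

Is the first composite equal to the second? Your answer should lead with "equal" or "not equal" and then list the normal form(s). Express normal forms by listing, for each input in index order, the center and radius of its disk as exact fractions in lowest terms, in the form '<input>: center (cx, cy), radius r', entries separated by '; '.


Normal form of the first expression: s1: center (-1/18, -1/4), radius 1/54; s2: center (1/2, 1/2), radius 1/9; s3: center (1/4, 0), radius 1/9; s4: center (1/18, -7/36), radius 1/54
Normal form of the second expression: s1: center (0, 0), radius 1/10; s2: center (1/4, 1/2), radius 1/9; s3: center (-23/48, 25/48), radius 1/120; s4: center (-23/48, 1/2), radius 1/144
The normal forms differ: not equal.

not equal: they reduce to s1: center (-1/18, -1/4), radius 1/54; s2: center (1/2, 1/2), radius 1/9; s3: center (1/4, 0), radius 1/9; s4: center (1/18, -7/36), radius 1/54 and s1: center (0, 0), radius 1/10; s2: center (1/4, 1/2), radius 1/9; s3: center (-23/48, 25/48), radius 1/120; s4: center (-23/48, 1/2), radius 1/144


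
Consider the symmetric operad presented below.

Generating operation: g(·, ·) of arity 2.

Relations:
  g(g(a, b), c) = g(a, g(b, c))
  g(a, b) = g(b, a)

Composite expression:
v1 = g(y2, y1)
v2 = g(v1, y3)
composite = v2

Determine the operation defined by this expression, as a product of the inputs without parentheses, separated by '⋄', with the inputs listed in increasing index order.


y1 ⋄ y2 ⋄ y3

Shape and order are irrelevant to g; the y-input set decides.
g(y2, y1) flattens to y2 ⋄ y1
g(g(y2, y1), y3) flattens to y2 ⋄ y1 ⋄ y3
reordering the factors by index: y1 ⋄ y2 ⋄ y3


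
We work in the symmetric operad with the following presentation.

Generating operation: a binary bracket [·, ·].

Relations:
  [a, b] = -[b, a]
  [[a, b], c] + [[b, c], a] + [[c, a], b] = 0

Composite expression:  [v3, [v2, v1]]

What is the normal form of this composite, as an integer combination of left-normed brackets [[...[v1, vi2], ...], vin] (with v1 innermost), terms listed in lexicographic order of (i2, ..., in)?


Expand each bracket as ab - ba; the v1-initial words give the coefficients.
Composite bracket: [v3, [v2, v1]]
Under [a, b] = ab - ba we get 4 signed associative words (2^2 = 4).
Words beginning with v1 determine it all:
  sign of v1v2v3 is +1, so it contributes +[[v1, v2], v3]

[[v1, v2], v3]


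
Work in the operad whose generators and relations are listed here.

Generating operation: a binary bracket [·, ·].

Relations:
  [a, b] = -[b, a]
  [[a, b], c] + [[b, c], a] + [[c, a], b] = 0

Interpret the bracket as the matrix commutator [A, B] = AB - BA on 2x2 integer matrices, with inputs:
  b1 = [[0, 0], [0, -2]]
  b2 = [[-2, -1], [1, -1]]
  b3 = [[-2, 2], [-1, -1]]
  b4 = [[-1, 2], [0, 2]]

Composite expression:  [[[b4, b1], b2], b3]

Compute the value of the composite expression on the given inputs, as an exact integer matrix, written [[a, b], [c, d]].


[[4, -20], [-8, -4]]

[b4, b1] = [[0, -4], [0, 0]]
[[b4, b1], b2] = [[-4, -4], [0, 4]]
[[[b4, b1], b2], b3] = [[4, -20], [-8, -4]]


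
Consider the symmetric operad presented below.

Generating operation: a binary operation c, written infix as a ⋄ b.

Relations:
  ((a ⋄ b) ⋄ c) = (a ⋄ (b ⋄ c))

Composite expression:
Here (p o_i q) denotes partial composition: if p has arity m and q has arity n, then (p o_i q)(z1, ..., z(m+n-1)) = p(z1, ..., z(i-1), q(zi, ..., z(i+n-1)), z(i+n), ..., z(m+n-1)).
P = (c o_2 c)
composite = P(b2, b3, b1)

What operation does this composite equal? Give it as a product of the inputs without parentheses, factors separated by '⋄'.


The c-tree's shape is irrelevant; the b-reading-order decides.
(b3 ⋄ b1) linearizes to b3 ⋄ b1
(b2 ⋄ (b3 ⋄ b1)) linearizes to b2 ⋄ b3 ⋄ b1

b2 ⋄ b3 ⋄ b1


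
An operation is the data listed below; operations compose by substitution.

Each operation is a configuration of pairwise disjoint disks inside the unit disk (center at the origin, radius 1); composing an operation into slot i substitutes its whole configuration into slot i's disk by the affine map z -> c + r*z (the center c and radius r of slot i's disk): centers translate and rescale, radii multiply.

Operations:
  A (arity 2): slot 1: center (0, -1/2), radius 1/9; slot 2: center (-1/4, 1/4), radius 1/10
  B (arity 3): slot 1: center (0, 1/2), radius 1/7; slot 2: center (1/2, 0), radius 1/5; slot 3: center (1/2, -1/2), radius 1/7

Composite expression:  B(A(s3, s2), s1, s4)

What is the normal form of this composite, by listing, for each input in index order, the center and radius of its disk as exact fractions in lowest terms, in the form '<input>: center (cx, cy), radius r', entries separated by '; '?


s1: center (1/2, 0), radius 1/5; s2: center (-1/28, 15/28), radius 1/70; s3: center (0, 3/7), radius 1/63; s4: center (1/2, -1/2), radius 1/7

Affine substitution under B: radii multiply and s-centers shift.
for s3, the 2-step affine chain lands on center (0, 3/7), radius 1/63
for s2, the 2-step affine chain lands on center (-1/28, 15/28), radius 1/70
for s1, the 1-step affine chain lands on center (1/2, 0), radius 1/5
for s4, the 1-step affine chain lands on center (1/2, -1/2), radius 1/7


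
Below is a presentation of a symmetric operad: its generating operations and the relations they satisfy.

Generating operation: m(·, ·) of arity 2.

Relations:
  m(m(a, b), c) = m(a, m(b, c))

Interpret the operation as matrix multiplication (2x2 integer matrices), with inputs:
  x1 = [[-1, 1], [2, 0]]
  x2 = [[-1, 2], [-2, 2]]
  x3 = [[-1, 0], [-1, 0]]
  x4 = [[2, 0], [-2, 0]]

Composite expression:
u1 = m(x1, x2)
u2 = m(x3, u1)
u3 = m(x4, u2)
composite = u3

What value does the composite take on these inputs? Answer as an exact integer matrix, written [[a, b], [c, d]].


[[2, 0], [-2, 0]]

m(x1, x2) = [[-1, 0], [-2, 4]]
m(x3, m(x1, x2)) = [[1, 0], [1, 0]]
m(x4, m(x3, m(x1, x2))) = [[2, 0], [-2, 0]]


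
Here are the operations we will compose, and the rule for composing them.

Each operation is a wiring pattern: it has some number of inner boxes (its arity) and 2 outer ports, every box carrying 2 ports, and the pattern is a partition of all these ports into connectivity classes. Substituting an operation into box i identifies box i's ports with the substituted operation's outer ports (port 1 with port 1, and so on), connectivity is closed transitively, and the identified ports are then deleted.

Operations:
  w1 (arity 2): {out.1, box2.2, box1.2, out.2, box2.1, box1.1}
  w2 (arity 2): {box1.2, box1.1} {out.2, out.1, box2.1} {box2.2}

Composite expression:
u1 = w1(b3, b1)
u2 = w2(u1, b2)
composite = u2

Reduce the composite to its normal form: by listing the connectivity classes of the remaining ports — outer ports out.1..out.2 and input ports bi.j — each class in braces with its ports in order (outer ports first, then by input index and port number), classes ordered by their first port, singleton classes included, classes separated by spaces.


{out.1, out.2, b2.1} {b1.1, b1.2, b3.1, b3.2} {b2.2}

Connectivity passes through glued w2-boundaries; trace each wire chain.
after w1, the pattern on (b3, b1) reads {out.1, out.2, b1.1, b1.2, b3.1, b3.2} (out.j = its outer ports)
after w2, the pattern on (b3, b1, b2) reads {out.1, out.2, b2.1} {b1.1, b1.2, b3.1, b3.2} {b2.2} (out.j = its outer ports)


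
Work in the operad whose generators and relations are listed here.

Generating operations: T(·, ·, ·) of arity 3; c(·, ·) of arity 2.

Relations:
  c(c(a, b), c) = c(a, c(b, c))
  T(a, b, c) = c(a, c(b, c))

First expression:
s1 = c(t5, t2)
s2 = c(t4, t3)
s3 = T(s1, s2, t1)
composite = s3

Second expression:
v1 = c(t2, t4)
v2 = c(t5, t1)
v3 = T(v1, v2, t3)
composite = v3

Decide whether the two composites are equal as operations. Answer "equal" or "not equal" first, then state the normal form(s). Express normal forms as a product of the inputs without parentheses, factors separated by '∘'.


The first expression reduces to t5 ∘ t2 ∘ t4 ∘ t3 ∘ t1
The second expression reduces to t2 ∘ t4 ∘ t5 ∘ t1 ∘ t3
Different reductions; not equal.

not equal — first t5 ∘ t2 ∘ t4 ∘ t3 ∘ t1, second t2 ∘ t4 ∘ t5 ∘ t1 ∘ t3


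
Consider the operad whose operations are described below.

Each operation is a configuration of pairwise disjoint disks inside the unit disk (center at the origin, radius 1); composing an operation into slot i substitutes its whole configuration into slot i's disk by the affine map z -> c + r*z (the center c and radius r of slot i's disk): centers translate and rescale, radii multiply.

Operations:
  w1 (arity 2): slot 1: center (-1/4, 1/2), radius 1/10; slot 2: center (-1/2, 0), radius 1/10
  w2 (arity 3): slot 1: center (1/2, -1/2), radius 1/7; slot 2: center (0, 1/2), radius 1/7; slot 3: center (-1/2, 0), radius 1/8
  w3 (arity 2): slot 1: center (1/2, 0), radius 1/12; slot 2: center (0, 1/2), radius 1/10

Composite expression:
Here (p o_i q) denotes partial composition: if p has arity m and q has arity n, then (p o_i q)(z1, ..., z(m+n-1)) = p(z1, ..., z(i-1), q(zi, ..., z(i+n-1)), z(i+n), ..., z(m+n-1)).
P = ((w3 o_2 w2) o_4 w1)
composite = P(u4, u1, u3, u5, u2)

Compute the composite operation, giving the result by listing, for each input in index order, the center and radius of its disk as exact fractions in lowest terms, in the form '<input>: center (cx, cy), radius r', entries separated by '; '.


u1: center (1/20, 9/20), radius 1/70; u2: center (-9/160, 1/2), radius 1/800; u3: center (0, 11/20), radius 1/70; u4: center (1/2, 0), radius 1/12; u5: center (-17/320, 81/160), radius 1/800

Follow each u-input down from w3: c' goes to c + r*c', radius to r*r'.
input u4: applying the 1 nested substitution gives center (1/2, 0), radius 1/12
input u1: applying the 2 nested substitutions gives center (1/20, 9/20), radius 1/70
input u3: applying the 2 nested substitutions gives center (0, 11/20), radius 1/70
input u5: applying the 3 nested substitutions gives center (-17/320, 81/160), radius 1/800
input u2: applying the 3 nested substitutions gives center (-9/160, 1/2), radius 1/800


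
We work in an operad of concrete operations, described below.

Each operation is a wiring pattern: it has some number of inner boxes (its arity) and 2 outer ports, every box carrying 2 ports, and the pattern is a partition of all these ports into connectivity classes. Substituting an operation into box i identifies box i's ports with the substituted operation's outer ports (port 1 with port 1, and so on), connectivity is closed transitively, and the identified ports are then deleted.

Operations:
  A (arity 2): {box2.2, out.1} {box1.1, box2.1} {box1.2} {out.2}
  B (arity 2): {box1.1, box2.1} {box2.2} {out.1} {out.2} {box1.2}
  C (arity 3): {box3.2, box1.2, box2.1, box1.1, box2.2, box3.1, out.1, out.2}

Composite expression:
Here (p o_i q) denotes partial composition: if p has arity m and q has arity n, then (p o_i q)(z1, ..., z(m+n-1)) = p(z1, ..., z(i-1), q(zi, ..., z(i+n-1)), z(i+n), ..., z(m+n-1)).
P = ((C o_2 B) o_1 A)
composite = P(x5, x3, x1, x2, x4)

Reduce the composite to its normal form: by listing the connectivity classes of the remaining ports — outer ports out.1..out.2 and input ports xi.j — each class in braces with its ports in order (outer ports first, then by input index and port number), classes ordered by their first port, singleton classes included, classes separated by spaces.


{out.1, out.2, x3.2, x4.1, x4.2} {x1.1, x2.1} {x1.2} {x2.2} {x3.1, x5.1} {x5.2}

Substituting into C glues patterns; closure does the rest.
through A, on inputs (x5, x3): {out.1, x3.2} {out.2} {x3.1, x5.1} {x5.2} (out.j = stage outer ports)
through B, on inputs (x1, x2): {out.1} {out.2} {x1.1, x2.1} {x1.2} {x2.2} (out.j = stage outer ports)
through C, on inputs (x5, x3, x1, x2, x4): {out.1, out.2, x3.2, x4.1, x4.2} {x1.1, x2.1} {x1.2} {x2.2} {x3.1, x5.1} {x5.2} (out.j = stage outer ports)


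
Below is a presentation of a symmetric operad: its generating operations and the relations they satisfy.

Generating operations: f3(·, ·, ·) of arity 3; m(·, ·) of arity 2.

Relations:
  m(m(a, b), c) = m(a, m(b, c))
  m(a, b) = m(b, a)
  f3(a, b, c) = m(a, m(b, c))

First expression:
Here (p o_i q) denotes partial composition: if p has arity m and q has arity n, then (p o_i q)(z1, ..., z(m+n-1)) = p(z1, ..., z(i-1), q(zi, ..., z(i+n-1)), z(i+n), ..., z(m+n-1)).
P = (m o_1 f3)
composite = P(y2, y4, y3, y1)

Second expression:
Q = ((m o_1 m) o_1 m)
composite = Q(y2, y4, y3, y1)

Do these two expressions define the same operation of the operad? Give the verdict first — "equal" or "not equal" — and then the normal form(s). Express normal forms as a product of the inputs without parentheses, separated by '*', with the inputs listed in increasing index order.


equal: each reduces to y1 * y2 * y3 * y4

In normal form, the first expression is y1 * y2 * y3 * y4
In normal form, the second expression is y1 * y2 * y3 * y4
The normal forms match — equal.
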